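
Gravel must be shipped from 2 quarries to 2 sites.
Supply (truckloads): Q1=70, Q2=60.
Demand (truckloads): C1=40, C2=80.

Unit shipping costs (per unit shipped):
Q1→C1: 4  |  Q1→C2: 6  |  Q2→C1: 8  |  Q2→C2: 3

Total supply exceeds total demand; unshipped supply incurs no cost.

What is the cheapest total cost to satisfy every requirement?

460

One minimum-cost allocation:
  Q1 to C1: 40 truckloads
  Q1 to C2: 20 truckloads
  Q2 to C2: 60 truckloads
Total cost = 460.
(Supply check: Q1 ships 60; Q2 ships 60.)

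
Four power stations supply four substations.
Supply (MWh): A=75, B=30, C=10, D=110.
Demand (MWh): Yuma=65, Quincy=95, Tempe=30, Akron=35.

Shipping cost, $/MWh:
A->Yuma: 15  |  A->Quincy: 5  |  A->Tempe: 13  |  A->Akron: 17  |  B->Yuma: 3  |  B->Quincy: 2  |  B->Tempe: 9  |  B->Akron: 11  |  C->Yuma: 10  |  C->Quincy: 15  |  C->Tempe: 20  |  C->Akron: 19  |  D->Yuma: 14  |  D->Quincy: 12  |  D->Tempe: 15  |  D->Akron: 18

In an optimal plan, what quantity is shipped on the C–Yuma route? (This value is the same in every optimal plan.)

10

The minimum-cost plan:
  A→Quincy: 75 × $5 = $375
  B→Yuma: 30 × $3 = $90
  C→Yuma: 10 × $10 = $100
  D→Yuma: 25 × $14 = $350
  D→Quincy: 20 × $12 = $240
  D→Tempe: 30 × $15 = $450
  D→Akron: 35 × $18 = $630
Total cost = $2235.
So C→Yuma carries 10 MWh.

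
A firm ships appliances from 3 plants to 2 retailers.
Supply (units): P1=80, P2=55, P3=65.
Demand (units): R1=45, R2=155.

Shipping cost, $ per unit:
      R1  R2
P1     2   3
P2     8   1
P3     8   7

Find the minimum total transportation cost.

An optimal shipping plan:
  P1–R1: 45 × $2 = $90
  P1–R2: 35 × $3 = $105
  P2–R2: 55 × $1 = $55
  P3–R2: 65 × $7 = $455
Total = 90 + 105 + 55 + 455 = $705.

705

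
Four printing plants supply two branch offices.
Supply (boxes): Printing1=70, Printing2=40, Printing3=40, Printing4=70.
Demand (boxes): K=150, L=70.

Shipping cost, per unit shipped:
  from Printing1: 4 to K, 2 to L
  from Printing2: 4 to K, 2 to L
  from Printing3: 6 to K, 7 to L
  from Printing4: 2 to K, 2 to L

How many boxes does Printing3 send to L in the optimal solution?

Optimal shipments:
  Printing1->K: 40 × 4 = 160
  Printing1->L: 30 × 2 = 60
  Printing2->L: 40 × 2 = 80
  Printing3->K: 40 × 6 = 240
  Printing4->K: 70 × 2 = 140
Total cost = 680.
The route Printing3→L is not used.

0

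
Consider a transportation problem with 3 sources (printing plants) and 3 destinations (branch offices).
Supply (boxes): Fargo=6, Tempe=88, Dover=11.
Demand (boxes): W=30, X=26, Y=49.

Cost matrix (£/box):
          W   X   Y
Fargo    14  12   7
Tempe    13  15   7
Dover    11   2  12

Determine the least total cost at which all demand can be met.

An optimal shipping plan:
  Fargo to X: 6 boxes
  Tempe to W: 30 boxes
  Tempe to X: 9 boxes
  Tempe to Y: 49 boxes
  Dover to X: 11 boxes
Total cost = £962.

962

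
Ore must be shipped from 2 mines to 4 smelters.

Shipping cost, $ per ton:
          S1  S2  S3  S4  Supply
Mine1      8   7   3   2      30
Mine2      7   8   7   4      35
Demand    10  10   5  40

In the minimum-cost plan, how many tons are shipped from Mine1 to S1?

0

The minimum-cost plan:
  Mine1–S3: 5 × $3 = $15
  Mine1–S4: 25 × $2 = $50
  Mine2–S1: 10 × $7 = $70
  Mine2–S2: 10 × $8 = $80
  Mine2–S4: 15 × $4 = $60
Total cost = $275.
The route Mine1→S1 is not used.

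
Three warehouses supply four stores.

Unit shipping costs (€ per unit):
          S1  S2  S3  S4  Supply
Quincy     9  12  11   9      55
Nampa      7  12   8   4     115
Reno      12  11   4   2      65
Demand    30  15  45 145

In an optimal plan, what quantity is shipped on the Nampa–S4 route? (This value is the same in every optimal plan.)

115

The minimum-cost plan:
  Quincy->S1: 30 × €9 = €270
  Quincy->S2: 15 × €12 = €180
  Quincy->S4: 10 × €9 = €90
  Nampa->S4: 115 × €4 = €460
  Reno->S3: 45 × €4 = €180
  Reno->S4: 20 × €2 = €40
Total cost = €1220.
So Nampa→S4 carries 115 units.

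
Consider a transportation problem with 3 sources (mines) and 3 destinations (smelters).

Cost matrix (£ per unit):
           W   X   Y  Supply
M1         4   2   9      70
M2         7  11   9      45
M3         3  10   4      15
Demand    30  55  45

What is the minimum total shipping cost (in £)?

One minimum-cost allocation:
  M1–W: 15 × £4 = £60
  M1–X: 55 × £2 = £110
  M2–W: 15 × £7 = £105
  M2–Y: 30 × £9 = £270
  M3–Y: 15 × £4 = £60
Total = 60 + 110 + 105 + 270 + 60 = £605.
(Supply check: M1 ships 70; M2 ships 45; M3 ships 15.)

605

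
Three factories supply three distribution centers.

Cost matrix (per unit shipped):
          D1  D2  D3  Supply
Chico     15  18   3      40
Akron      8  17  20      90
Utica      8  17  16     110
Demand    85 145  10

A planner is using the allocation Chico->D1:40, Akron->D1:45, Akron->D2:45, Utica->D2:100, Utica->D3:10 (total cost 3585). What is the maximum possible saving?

Current plan cost = 40·15 + 45·8 + 45·17 + 100·17 + 10·16 = 3585.
Optimal plan:
  Chico→D2: 30 × 18 = 540
  Chico→D3: 10 × 3 = 30
  Akron→D1: 85 × 8 = 680
  Akron→D2: 5 × 17 = 85
  Utica→D2: 110 × 17 = 1870
Optimal cost = 3205.
Saving = 3585 − 3205 = 380.

380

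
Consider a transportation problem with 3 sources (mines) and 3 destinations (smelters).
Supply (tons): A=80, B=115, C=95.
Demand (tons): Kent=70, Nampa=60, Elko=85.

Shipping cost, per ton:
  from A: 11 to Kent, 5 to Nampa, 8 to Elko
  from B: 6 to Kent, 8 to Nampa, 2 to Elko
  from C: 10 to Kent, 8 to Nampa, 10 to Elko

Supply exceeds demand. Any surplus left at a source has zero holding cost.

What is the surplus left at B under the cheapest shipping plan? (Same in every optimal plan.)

An optimal plan:
  A to Nampa: 60 × 5 = 300
  B to Kent: 30 × 6 = 180
  B to Elko: 85 × 2 = 170
  C to Kent: 40 × 10 = 400
Total cost = 1050.
B ships 115 of its 115, leaving 0.

0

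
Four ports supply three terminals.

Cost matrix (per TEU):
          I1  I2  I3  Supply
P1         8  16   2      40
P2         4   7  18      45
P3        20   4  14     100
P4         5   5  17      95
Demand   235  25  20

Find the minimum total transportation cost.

One minimum-cost allocation:
  P1–I1: 20 × 8 = 160
  P1–I3: 20 × 2 = 40
  P2–I1: 45 × 4 = 180
  P3–I1: 75 × 20 = 1500
  P3–I2: 25 × 4 = 100
  P4–I1: 95 × 5 = 475
Total = 160 + 40 + 180 + 1500 + 100 + 475 = 2455.

2455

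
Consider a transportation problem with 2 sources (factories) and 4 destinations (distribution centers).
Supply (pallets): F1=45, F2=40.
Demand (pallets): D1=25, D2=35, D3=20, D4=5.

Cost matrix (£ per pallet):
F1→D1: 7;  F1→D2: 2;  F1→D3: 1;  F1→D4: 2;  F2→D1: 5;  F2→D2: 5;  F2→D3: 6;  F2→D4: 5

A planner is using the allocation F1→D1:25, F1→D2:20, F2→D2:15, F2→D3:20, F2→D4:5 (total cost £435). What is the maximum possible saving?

165

Current plan cost = 25·7 + 20·2 + 15·5 + 20·6 + 5·5 = £435.
Optimal plan:
  F1->D2: 25 × £2 = £50
  F1->D3: 20 × £1 = £20
  F2->D1: 25 × £5 = £125
  F2->D2: 10 × £5 = £50
  F2->D4: 5 × £5 = £25
Optimal cost = £270.
Saving = 435 − 270 = £165.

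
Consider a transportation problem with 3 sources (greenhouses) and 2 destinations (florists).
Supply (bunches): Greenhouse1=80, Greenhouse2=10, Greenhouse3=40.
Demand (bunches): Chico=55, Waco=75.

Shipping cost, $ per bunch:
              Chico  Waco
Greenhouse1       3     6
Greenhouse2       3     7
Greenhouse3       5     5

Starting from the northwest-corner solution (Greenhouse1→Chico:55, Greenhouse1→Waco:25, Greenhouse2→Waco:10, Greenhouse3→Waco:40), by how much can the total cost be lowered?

Current plan cost = 55·3 + 25·6 + 10·7 + 40·5 = $585.
Optimal plan:
  Greenhouse1->Chico: 45 × $3 = $135
  Greenhouse1->Waco: 35 × $6 = $210
  Greenhouse2->Chico: 10 × $3 = $30
  Greenhouse3->Waco: 40 × $5 = $200
Optimal cost = $575.
Saving = 585 − 575 = $10.

10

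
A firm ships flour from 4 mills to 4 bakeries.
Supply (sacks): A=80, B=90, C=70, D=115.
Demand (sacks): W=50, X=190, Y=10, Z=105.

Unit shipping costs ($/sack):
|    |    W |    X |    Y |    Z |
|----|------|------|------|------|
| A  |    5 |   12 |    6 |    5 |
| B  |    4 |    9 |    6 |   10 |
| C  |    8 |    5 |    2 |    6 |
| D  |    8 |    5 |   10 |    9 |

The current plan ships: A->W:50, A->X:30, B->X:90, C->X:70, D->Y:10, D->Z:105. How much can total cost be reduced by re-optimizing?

Current plan cost = 50·5 + 30·12 + 90·9 + 70·5 + 10·10 + 105·9 = $2815.
Optimal plan:
  A→Z: 80 sacks
  B→W: 50 sacks
  B→X: 15 sacks
  B→Z: 25 sacks
  C→X: 60 sacks
  C→Y: 10 sacks
  D→X: 115 sacks
Optimal cost = $1880.
Saving = 2815 − 1880 = $935.

935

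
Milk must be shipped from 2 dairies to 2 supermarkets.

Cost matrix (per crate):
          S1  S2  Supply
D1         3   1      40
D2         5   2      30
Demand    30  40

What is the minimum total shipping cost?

160

A cheapest plan:
  D1->S1: 30 × 3 = 90
  D1->S2: 10 × 1 = 10
  D2->S2: 30 × 2 = 60
Total = 90 + 10 + 60 = 160.
(Supply check: D1 ships 40; D2 ships 30.)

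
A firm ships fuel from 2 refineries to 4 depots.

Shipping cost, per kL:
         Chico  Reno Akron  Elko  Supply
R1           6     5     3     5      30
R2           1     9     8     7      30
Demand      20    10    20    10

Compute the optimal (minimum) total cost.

200

An optimal shipping plan:
  R1–Reno: 10 × 5 = 50
  R1–Akron: 20 × 3 = 60
  R2–Chico: 20 × 1 = 20
  R2–Elko: 10 × 7 = 70
Total = 50 + 60 + 20 + 70 = 200.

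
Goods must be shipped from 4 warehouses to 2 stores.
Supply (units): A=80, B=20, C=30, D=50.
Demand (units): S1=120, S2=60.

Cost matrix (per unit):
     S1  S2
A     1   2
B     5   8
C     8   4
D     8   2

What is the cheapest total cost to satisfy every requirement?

480

A cheapest plan:
  A→S1: 80 × 1 = 80
  B→S1: 20 × 5 = 100
  C→S1: 20 × 8 = 160
  C→S2: 10 × 4 = 40
  D→S2: 50 × 2 = 100
Total = 80 + 100 + 160 + 40 + 100 = 480.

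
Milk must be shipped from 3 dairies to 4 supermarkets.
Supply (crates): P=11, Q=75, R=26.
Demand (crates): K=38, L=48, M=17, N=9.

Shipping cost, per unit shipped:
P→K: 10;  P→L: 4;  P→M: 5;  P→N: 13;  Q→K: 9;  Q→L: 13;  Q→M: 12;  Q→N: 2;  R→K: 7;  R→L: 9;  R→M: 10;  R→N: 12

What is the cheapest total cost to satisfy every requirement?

An optimal shipping plan:
  P→L: 11 × 4 = 44
  Q→K: 38 × 9 = 342
  Q→L: 11 × 13 = 143
  Q→M: 17 × 12 = 204
  Q→N: 9 × 2 = 18
  R→L: 26 × 9 = 234
Total = 44 + 342 + 143 + 204 + 18 + 234 = 985.

985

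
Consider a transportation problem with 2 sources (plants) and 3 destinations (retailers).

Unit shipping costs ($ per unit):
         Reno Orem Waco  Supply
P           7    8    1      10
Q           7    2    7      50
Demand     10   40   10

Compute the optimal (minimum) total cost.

160

One minimum-cost allocation:
  P to Waco: 10 × $1 = $10
  Q to Reno: 10 × $7 = $70
  Q to Orem: 40 × $2 = $80
Total = 10 + 70 + 80 = $160.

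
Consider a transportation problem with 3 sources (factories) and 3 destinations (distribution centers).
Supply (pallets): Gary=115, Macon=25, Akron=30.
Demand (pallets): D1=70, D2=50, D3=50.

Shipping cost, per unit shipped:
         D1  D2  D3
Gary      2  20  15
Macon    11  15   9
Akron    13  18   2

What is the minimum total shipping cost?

Optimal allocation:
  Gary–D1: 70 × 2 = 140
  Gary–D2: 45 × 20 = 900
  Macon–D2: 5 × 15 = 75
  Macon–D3: 20 × 9 = 180
  Akron–D3: 30 × 2 = 60
Total = 140 + 900 + 75 + 180 + 60 = 1355.
(Supply check: Gary ships 115; Macon ships 25; Akron ships 30.)

1355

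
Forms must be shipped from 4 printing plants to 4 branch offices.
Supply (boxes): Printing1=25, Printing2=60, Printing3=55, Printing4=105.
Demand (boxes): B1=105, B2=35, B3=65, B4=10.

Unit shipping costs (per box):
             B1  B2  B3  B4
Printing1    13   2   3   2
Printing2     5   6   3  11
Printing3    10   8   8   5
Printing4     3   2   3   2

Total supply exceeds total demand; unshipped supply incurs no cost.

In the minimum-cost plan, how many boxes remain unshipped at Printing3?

Minimum-cost shipments:
  Printing1–B2: 25 × 2 = 50
  Printing2–B3: 60 × 3 = 180
  Printing3–B2: 10 × 8 = 80
  Printing3–B3: 5 × 8 = 40
  Printing3–B4: 10 × 5 = 50
  Printing4–B1: 105 × 3 = 315
Total cost = 715.
Printing3 ships 25 of its 55, leaving 30.

30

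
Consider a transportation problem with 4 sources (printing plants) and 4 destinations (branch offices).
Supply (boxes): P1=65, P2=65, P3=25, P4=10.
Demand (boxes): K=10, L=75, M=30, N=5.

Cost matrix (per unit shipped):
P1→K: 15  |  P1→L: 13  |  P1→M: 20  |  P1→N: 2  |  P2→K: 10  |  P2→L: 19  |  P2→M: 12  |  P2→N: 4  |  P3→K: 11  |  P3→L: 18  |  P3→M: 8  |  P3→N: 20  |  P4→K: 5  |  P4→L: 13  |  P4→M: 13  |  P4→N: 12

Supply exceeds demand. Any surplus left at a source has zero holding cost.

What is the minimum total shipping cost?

1355

Optimal allocation:
  P1 to L: 65 × 13 = 845
  P2 to K: 10 × 10 = 100
  P2 to M: 5 × 12 = 60
  P2 to N: 5 × 4 = 20
  P3 to M: 25 × 8 = 200
  P4 to L: 10 × 13 = 130
Total = 845 + 100 + 60 + 20 + 200 + 130 = 1355.
(Supply check: P1 ships 65; P2 ships 20; P3 ships 25; P4 ships 10.)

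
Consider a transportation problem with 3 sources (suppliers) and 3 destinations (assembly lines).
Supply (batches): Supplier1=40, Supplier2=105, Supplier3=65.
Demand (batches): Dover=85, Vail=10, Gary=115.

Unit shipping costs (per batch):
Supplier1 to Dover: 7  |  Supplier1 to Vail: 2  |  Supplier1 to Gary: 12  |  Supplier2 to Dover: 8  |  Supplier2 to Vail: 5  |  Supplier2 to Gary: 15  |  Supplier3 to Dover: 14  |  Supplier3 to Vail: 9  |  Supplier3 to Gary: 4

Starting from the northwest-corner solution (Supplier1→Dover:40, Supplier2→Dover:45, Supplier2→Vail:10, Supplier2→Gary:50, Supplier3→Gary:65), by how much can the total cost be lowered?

80

Current plan cost = 40·7 + 45·8 + 10·5 + 50·15 + 65·4 = 1700.
Optimal plan:
  Supplier1 to Gary: 40 batches
  Supplier2 to Dover: 85 batches
  Supplier2 to Vail: 10 batches
  Supplier2 to Gary: 10 batches
  Supplier3 to Gary: 65 batches
Optimal cost = 1620.
Saving = 1700 − 1620 = 80.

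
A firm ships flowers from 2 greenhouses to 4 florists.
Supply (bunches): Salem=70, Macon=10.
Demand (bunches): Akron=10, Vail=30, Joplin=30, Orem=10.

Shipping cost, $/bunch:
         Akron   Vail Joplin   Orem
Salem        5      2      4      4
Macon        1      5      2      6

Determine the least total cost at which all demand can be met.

230

One minimum-cost allocation:
  Salem→Vail: 30 × $2 = $60
  Salem→Joplin: 30 × $4 = $120
  Salem→Orem: 10 × $4 = $40
  Macon→Akron: 10 × $1 = $10
Total = 60 + 120 + 40 + 10 = $230.
(Supply check: Salem ships 70; Macon ships 10.)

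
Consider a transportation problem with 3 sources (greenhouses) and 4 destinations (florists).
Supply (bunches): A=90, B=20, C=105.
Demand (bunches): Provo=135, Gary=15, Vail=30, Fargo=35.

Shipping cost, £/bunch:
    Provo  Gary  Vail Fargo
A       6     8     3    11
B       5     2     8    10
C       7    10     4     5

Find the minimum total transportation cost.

One minimum-cost allocation:
  A->Provo: 60 × £6 = £360
  A->Vail: 30 × £3 = £90
  B->Provo: 5 × £5 = £25
  B->Gary: 15 × £2 = £30
  C->Provo: 70 × £7 = £490
  C->Fargo: 35 × £5 = £175
Total = 360 + 90 + 25 + 30 + 490 + 175 = £1170.

1170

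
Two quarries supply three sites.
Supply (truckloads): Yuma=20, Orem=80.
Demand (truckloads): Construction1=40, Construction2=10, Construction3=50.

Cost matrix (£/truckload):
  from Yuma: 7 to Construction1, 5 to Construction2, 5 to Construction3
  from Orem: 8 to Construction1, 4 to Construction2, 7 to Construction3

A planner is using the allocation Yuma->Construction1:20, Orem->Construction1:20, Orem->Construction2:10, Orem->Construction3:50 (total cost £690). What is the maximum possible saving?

Current plan cost = 20·7 + 20·8 + 10·4 + 50·7 = £690.
Optimal plan:
  Yuma->Construction3: 20 × £5 = £100
  Orem->Construction1: 40 × £8 = £320
  Orem->Construction2: 10 × £4 = £40
  Orem->Construction3: 30 × £7 = £210
Optimal cost = £670.
Saving = 690 − 670 = £20.

20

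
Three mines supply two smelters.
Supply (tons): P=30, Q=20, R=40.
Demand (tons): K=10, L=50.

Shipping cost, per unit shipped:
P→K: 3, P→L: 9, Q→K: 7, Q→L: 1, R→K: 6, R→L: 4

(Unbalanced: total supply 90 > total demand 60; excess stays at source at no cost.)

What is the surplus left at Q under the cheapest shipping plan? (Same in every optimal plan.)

Minimum-cost shipments:
  P→K: 10 × 3 = 30
  Q→L: 20 × 1 = 20
  R→L: 30 × 4 = 120
Total cost = 170.
Q ships 20 of its 20, leaving 0.

0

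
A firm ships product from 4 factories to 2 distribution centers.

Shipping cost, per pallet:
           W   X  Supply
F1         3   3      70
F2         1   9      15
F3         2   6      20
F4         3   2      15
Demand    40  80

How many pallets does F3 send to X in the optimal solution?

The minimum-cost plan:
  F1–W: 5 × 3 = 15
  F1–X: 65 × 3 = 195
  F2–W: 15 × 1 = 15
  F3–W: 20 × 2 = 40
  F4–X: 15 × 2 = 30
Total cost = 295.
The route F3→X is not used.

0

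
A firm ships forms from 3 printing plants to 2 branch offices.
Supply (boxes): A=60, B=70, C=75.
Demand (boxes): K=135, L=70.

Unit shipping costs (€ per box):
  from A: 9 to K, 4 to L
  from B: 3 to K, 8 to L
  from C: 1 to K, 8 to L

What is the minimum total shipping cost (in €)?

Optimal allocation:
  A→L: 60 boxes
  B→K: 60 boxes
  B→L: 10 boxes
  C→K: 75 boxes
Total cost = €575.

575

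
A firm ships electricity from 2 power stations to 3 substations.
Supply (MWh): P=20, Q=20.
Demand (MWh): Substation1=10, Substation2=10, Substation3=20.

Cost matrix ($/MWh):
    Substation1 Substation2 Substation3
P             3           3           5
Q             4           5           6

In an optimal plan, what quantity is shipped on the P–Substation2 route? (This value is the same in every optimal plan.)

10

Optimal shipments:
  P to Substation1: 10 × $3 = $30
  P to Substation2: 10 × $3 = $30
  Q to Substation3: 20 × $6 = $120
Total cost = $180.
So P→Substation2 carries 10 MWh.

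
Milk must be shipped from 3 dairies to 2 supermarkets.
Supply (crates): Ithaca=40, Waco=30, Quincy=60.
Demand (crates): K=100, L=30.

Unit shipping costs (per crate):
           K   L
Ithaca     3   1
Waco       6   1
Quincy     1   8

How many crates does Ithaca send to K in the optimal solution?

40

Optimal shipments:
  Ithaca->K: 40 × 3 = 120
  Waco->L: 30 × 1 = 30
  Quincy->K: 60 × 1 = 60
Total cost = 210.
So Ithaca→K carries 40 crates.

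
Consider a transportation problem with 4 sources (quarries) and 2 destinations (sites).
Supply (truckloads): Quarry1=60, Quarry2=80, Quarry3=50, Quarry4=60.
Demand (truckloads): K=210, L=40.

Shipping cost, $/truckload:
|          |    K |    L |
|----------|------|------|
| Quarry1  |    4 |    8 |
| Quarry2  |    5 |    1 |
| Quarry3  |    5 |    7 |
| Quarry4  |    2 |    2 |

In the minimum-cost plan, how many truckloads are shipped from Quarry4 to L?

0

The minimum-cost plan:
  Quarry1 to K: 60 × $4 = $240
  Quarry2 to K: 40 × $5 = $200
  Quarry2 to L: 40 × $1 = $40
  Quarry3 to K: 50 × $5 = $250
  Quarry4 to K: 60 × $2 = $120
Total cost = $850.
The route Quarry4→L is not used.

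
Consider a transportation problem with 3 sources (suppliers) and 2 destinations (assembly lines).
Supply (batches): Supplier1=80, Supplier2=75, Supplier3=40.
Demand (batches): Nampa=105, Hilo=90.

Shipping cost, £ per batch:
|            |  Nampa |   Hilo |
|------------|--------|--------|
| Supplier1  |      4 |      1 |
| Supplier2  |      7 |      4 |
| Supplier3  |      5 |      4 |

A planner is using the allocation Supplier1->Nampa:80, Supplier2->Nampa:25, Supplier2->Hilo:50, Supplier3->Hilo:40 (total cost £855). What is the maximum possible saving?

Current plan cost = 80·4 + 25·7 + 50·4 + 40·4 = £855.
Optimal plan:
  Supplier1->Nampa: 65 × £4 = £260
  Supplier1->Hilo: 15 × £1 = £15
  Supplier2->Hilo: 75 × £4 = £300
  Supplier3->Nampa: 40 × £5 = £200
Optimal cost = £775.
Saving = 855 − 775 = £80.

80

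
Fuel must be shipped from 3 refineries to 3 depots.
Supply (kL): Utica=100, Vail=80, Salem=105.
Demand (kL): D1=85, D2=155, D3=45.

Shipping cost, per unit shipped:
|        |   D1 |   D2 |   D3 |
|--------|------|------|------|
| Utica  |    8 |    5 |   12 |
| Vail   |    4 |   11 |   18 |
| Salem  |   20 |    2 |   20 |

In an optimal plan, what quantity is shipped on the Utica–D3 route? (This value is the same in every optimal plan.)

45

Solving gives:
  Utica–D1: 5 × 8 = 40
  Utica–D2: 50 × 5 = 250
  Utica–D3: 45 × 12 = 540
  Vail–D1: 80 × 4 = 320
  Salem–D2: 105 × 2 = 210
Total cost = 1360.
So Utica→D3 carries 45 kL.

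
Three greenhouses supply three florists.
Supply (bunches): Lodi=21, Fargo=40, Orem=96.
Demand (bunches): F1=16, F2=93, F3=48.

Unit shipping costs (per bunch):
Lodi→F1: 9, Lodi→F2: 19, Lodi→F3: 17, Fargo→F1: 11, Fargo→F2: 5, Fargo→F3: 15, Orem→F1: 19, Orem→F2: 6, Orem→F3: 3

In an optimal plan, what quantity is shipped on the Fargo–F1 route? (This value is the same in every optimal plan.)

Optimal shipments:
  Lodi->F1: 16 bunches
  Lodi->F2: 5 bunches
  Fargo->F2: 40 bunches
  Orem->F2: 48 bunches
  Orem->F3: 48 bunches
Total cost = 871.
The route Fargo→F1 is not used.

0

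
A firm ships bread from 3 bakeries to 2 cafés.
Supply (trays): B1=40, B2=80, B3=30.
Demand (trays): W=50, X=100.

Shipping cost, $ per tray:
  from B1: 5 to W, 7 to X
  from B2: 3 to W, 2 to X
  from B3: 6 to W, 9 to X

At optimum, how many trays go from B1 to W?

20

The minimum-cost plan:
  B1→W: 20 trays
  B1→X: 20 trays
  B2→X: 80 trays
  B3→W: 30 trays
Total cost = $580.
So B1→W carries 20 trays.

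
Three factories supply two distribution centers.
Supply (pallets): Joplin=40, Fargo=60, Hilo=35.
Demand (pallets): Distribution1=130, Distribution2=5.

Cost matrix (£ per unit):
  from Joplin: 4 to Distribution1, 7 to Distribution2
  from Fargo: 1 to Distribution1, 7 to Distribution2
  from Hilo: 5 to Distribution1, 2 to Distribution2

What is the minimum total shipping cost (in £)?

380

One minimum-cost allocation:
  Joplin->Distribution1: 40 × £4 = £160
  Fargo->Distribution1: 60 × £1 = £60
  Hilo->Distribution1: 30 × £5 = £150
  Hilo->Distribution2: 5 × £2 = £10
Total = 160 + 60 + 150 + 10 = £380.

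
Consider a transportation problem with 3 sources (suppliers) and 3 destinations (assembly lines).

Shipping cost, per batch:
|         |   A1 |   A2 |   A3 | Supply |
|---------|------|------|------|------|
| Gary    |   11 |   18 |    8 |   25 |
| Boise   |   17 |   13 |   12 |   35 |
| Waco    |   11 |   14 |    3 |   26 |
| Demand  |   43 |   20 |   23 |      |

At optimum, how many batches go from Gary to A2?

0

Solving gives:
  Gary→A1: 25 × 11 = 275
  Boise→A1: 15 × 17 = 255
  Boise→A2: 20 × 13 = 260
  Waco→A1: 3 × 11 = 33
  Waco→A3: 23 × 3 = 69
Total cost = 892.
The route Gary→A2 is not used.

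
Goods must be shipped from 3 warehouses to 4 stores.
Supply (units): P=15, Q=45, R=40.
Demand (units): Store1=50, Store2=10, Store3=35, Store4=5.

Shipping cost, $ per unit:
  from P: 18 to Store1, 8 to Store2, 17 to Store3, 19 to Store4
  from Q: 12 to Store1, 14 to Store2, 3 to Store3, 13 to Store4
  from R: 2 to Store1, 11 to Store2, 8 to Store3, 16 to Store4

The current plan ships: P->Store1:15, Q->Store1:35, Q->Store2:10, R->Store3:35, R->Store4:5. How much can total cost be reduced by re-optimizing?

Current plan cost = 15·18 + 35·12 + 10·14 + 35·8 + 5·16 = $1190.
Optimal plan:
  P->Store2: 10 × $8 = $80
  P->Store4: 5 × $19 = $95
  Q->Store1: 10 × $12 = $120
  Q->Store3: 35 × $3 = $105
  R->Store1: 40 × $2 = $80
Optimal cost = $480.
Saving = 1190 − 480 = $710.

710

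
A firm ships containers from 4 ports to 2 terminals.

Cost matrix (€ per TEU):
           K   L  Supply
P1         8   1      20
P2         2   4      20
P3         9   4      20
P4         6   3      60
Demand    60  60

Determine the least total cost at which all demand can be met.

Optimal allocation:
  P1->L: 20 × €1 = €20
  P2->K: 20 × €2 = €40
  P3->L: 20 × €4 = €80
  P4->K: 40 × €6 = €240
  P4->L: 20 × €3 = €60
Total = 20 + 40 + 80 + 240 + 60 = €440.

440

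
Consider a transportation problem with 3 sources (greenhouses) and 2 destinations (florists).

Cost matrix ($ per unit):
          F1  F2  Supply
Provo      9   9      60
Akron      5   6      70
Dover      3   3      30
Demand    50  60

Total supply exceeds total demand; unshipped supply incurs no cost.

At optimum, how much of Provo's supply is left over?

Minimum-cost shipments:
  Provo->F2: 10 × $9 = $90
  Akron->F1: 50 × $5 = $250
  Akron->F2: 20 × $6 = $120
  Dover->F2: 30 × $3 = $90
Total cost = $550.
Provo ships 10 of its 60, leaving 50.

50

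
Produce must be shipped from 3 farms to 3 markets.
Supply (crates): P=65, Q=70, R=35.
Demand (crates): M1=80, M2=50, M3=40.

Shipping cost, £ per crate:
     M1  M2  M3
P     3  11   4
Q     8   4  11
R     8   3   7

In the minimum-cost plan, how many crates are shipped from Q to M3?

0

The minimum-cost plan:
  P to M1: 60 × £3 = £180
  P to M3: 5 × £4 = £20
  Q to M1: 20 × £8 = £160
  Q to M2: 50 × £4 = £200
  R to M3: 35 × £7 = £245
Total cost = £805.
The route Q→M3 is not used.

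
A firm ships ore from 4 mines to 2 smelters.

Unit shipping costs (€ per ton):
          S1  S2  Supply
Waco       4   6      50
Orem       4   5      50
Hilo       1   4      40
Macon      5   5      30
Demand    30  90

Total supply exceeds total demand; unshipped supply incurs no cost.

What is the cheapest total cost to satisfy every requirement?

470

Optimal allocation:
  Orem->S2: 50 × €5 = €250
  Hilo->S1: 30 × €1 = €30
  Hilo->S2: 10 × €4 = €40
  Macon->S2: 30 × €5 = €150
Total = 250 + 30 + 40 + 150 = €470.
(Supply check: Waco ships 0; Orem ships 50; Hilo ships 40; Macon ships 30.)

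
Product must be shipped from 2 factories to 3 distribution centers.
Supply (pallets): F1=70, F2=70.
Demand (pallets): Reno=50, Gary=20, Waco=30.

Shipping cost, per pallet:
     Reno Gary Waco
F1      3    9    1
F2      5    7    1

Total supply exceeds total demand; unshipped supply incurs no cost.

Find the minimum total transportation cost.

An optimal shipping plan:
  F1 to Reno: 50 × 3 = 150
  F1 to Waco: 20 × 1 = 20
  F2 to Gary: 20 × 7 = 140
  F2 to Waco: 10 × 1 = 10
Total = 150 + 20 + 140 + 10 = 320.

320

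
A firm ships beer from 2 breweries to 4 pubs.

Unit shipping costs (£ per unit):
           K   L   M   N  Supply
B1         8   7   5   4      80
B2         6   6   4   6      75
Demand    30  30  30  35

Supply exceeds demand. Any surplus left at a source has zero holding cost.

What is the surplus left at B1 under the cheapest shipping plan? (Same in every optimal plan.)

Minimum-cost shipments:
  B1 to L: 15 × £7 = £105
  B1 to N: 35 × £4 = £140
  B2 to K: 30 × £6 = £180
  B2 to L: 15 × £6 = £90
  B2 to M: 30 × £4 = £120
Total cost = £635.
B1 ships 50 of its 80, leaving 30.

30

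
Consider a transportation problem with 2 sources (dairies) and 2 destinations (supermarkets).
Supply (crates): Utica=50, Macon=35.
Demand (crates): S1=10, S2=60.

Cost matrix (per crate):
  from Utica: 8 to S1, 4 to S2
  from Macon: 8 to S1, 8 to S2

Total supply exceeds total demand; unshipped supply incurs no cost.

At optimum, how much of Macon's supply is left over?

15

Minimum-cost shipments:
  Utica to S2: 50 × 4 = 200
  Macon to S1: 10 × 8 = 80
  Macon to S2: 10 × 8 = 80
Total cost = 360.
Macon ships 20 of its 35, leaving 15.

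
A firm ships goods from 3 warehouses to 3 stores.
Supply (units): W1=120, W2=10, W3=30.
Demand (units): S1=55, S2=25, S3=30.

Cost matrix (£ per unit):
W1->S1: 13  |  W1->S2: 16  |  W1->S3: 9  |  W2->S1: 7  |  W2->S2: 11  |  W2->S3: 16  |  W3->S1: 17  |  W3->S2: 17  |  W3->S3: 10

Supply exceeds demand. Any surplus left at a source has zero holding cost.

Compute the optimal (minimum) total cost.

1325

One minimum-cost allocation:
  W1 to S1: 45 units
  W1 to S2: 25 units
  W1 to S3: 30 units
  W2 to S1: 10 units
Total cost = £1325.
(Supply check: W1 ships 100; W2 ships 10; W3 ships 0.)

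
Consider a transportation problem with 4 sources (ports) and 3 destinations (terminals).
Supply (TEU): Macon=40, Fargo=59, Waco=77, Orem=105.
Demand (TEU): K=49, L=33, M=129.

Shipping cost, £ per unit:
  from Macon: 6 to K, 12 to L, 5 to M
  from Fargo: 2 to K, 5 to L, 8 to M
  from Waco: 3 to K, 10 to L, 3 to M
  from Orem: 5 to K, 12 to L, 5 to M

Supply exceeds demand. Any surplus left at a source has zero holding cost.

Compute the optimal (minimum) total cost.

823

An optimal shipping plan:
  Macon to M: 40 × £5 = £200
  Fargo to K: 26 × £2 = £52
  Fargo to L: 33 × £5 = £165
  Waco to M: 77 × £3 = £231
  Orem to K: 23 × £5 = £115
  Orem to M: 12 × £5 = £60
Total = 200 + 52 + 165 + 231 + 115 + 60 = £823.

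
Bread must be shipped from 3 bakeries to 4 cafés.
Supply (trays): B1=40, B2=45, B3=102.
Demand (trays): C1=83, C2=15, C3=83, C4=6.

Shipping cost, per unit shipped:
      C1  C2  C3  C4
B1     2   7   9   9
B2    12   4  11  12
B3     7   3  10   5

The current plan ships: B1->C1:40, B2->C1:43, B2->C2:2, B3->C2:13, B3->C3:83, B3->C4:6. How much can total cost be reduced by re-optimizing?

Current plan cost = 40·2 + 43·12 + 2·4 + 13·3 + 83·10 + 6·5 = 1503.
Optimal plan:
  B1 to C1: 40 × 2 = 80
  B2 to C2: 15 × 4 = 60
  B2 to C3: 30 × 11 = 330
  B3 to C1: 43 × 7 = 301
  B3 to C3: 53 × 10 = 530
  B3 to C4: 6 × 5 = 30
Optimal cost = 1331.
Saving = 1503 − 1331 = 172.

172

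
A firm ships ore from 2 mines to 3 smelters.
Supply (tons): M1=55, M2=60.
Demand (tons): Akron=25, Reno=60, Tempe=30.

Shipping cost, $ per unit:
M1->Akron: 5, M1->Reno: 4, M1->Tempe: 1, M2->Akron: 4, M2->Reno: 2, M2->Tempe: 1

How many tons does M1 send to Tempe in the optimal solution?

30

The minimum-cost plan:
  M1–Akron: 25 × $5 = $125
  M1–Tempe: 30 × $1 = $30
  M2–Reno: 60 × $2 = $120
Total cost = $275.
So M1→Tempe carries 30 tons.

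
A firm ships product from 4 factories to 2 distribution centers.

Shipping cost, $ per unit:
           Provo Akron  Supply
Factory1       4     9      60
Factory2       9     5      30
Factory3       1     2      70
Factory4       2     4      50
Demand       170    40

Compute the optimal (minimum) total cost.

One minimum-cost allocation:
  Factory1–Provo: 60 × $4 = $240
  Factory2–Akron: 30 × $5 = $150
  Factory3–Provo: 60 × $1 = $60
  Factory3–Akron: 10 × $2 = $20
  Factory4–Provo: 50 × $2 = $100
Total = 240 + 150 + 60 + 20 + 100 = $570.

570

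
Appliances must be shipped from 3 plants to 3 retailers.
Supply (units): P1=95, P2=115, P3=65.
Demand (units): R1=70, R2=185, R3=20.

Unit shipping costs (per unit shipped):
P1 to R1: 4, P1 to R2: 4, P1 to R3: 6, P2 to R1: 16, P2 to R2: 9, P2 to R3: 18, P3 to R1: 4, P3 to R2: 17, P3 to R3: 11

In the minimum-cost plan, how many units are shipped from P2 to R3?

0

The minimum-cost plan:
  P1–R1: 5 units
  P1–R2: 70 units
  P1–R3: 20 units
  P2–R2: 115 units
  P3–R1: 65 units
Total cost = 1715.
The route P2→R3 is not used.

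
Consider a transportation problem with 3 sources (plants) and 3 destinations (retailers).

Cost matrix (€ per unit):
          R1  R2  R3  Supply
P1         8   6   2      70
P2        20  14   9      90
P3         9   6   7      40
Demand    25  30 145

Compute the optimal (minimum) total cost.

1310

An optimal shipping plan:
  P1->R1: 15 × €8 = €120
  P1->R3: 55 × €2 = €110
  P2->R3: 90 × €9 = €810
  P3->R1: 10 × €9 = €90
  P3->R2: 30 × €6 = €180
Total = 120 + 110 + 810 + 90 + 180 = €1310.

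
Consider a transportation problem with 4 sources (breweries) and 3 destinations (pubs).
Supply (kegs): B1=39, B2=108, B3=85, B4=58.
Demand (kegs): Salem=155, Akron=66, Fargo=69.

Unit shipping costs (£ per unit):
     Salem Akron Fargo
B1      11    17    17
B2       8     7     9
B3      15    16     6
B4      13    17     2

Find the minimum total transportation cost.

A cheapest plan:
  B1->Salem: 39 × £11 = £429
  B2->Salem: 42 × £8 = £336
  B2->Akron: 66 × £7 = £462
  B3->Salem: 74 × £15 = £1110
  B3->Fargo: 11 × £6 = £66
  B4->Fargo: 58 × £2 = £116
Total = 429 + 336 + 462 + 1110 + 66 + 116 = £2519.
(Supply check: B1 ships 39; B2 ships 108; B3 ships 85; B4 ships 58.)

2519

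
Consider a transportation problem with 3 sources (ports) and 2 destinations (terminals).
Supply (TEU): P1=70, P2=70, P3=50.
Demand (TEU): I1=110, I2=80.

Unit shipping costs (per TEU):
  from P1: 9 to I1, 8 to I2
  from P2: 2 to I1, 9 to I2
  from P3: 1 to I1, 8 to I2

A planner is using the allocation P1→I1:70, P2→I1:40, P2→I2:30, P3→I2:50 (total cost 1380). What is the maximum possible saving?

560

Current plan cost = 70·9 + 40·2 + 30·9 + 50·8 = 1380.
Optimal plan:
  P1–I2: 70 × 8 = 560
  P2–I1: 70 × 2 = 140
  P3–I1: 40 × 1 = 40
  P3–I2: 10 × 8 = 80
Optimal cost = 820.
Saving = 1380 − 820 = 560.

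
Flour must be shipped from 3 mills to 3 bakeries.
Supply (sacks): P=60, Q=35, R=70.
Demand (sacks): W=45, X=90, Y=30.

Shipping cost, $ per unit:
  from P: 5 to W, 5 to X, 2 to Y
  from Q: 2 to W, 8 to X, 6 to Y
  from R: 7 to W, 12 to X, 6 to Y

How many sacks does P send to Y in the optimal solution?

The minimum-cost plan:
  P to X: 60 × $5 = $300
  Q to W: 35 × $2 = $70
  R to W: 10 × $7 = $70
  R to X: 30 × $12 = $360
  R to Y: 30 × $6 = $180
Total cost = $980.
The route P→Y is not used.

0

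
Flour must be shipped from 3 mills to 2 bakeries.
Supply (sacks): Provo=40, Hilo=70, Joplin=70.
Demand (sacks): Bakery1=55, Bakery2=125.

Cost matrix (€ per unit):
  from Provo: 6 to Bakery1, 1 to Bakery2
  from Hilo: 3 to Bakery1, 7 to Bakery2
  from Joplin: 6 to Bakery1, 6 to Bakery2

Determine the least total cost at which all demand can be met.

Optimal allocation:
  Provo–Bakery2: 40 sacks
  Hilo–Bakery1: 55 sacks
  Hilo–Bakery2: 15 sacks
  Joplin–Bakery2: 70 sacks
Total cost = €730.
(Supply check: Provo ships 40; Hilo ships 70; Joplin ships 70.)

730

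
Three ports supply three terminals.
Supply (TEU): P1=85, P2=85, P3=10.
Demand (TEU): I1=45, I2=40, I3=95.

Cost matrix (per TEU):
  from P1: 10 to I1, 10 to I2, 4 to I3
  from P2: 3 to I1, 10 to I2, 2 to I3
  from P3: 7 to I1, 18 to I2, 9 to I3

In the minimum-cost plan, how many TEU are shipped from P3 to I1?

Optimal shipments:
  P1 to I2: 40 TEU
  P1 to I3: 45 TEU
  P2 to I1: 35 TEU
  P2 to I3: 50 TEU
  P3 to I1: 10 TEU
Total cost = 855.
So P3→I1 carries 10 TEU.

10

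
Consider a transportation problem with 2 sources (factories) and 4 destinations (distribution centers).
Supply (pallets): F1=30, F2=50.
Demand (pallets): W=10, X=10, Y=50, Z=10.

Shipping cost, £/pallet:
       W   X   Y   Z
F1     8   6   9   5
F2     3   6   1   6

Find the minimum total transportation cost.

240

One minimum-cost allocation:
  F1->W: 10 × £8 = £80
  F1->X: 10 × £6 = £60
  F1->Z: 10 × £5 = £50
  F2->Y: 50 × £1 = £50
Total = 80 + 60 + 50 + 50 = £240.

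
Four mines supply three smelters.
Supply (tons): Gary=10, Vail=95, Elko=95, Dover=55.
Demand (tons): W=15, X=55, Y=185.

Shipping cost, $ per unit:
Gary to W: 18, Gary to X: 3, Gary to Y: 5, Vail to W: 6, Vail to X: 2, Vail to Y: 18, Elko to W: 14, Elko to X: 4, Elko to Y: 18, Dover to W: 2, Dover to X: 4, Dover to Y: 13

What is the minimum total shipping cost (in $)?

A cheapest plan:
  Gary->Y: 10 tons
  Vail->W: 15 tons
  Vail->X: 55 tons
  Vail->Y: 25 tons
  Elko->Y: 95 tons
  Dover->Y: 55 tons
Total cost = $3125.

3125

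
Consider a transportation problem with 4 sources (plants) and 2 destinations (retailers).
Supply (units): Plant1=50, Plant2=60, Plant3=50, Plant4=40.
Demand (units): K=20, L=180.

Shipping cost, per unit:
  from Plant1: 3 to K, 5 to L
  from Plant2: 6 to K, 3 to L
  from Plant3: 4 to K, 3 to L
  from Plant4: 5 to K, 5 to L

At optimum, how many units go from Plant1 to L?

The minimum-cost plan:
  Plant1->K: 20 × 3 = 60
  Plant1->L: 30 × 5 = 150
  Plant2->L: 60 × 3 = 180
  Plant3->L: 50 × 3 = 150
  Plant4->L: 40 × 5 = 200
Total cost = 740.
So Plant1→L carries 30 units.

30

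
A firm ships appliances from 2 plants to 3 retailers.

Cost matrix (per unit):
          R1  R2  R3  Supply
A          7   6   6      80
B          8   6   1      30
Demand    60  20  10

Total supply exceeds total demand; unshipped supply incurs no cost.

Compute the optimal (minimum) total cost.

550

An optimal shipping plan:
  A–R1: 60 × 7 = 420
  A–R2: 20 × 6 = 120
  B–R3: 10 × 1 = 10
Total = 420 + 120 + 10 = 550.
(Supply check: A ships 80; B ships 10.)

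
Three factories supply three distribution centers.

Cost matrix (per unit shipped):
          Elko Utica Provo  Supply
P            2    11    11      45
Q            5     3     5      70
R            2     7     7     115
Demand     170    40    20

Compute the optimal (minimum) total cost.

One minimum-cost allocation:
  P–Elko: 45 pallets
  Q–Elko: 10 pallets
  Q–Utica: 40 pallets
  Q–Provo: 20 pallets
  R–Elko: 115 pallets
Total cost = 590.

590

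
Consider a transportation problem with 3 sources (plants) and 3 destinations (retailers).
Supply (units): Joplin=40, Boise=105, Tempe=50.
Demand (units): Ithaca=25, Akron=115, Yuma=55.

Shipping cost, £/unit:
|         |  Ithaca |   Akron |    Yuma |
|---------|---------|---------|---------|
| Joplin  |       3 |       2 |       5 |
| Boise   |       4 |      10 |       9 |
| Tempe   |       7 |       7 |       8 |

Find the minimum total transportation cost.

Optimal allocation:
  Joplin–Akron: 40 × £2 = £80
  Boise–Ithaca: 25 × £4 = £100
  Boise–Akron: 25 × £10 = £250
  Boise–Yuma: 55 × £9 = £495
  Tempe–Akron: 50 × £7 = £350
Total = 80 + 100 + 250 + 495 + 350 = £1275.
(Supply check: Joplin ships 40; Boise ships 105; Tempe ships 50.)

1275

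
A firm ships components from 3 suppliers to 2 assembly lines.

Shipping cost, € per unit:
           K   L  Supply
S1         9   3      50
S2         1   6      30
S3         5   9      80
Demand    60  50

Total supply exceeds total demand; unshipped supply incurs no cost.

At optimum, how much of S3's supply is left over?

50

Minimum-cost shipments:
  S1->L: 50 × €3 = €150
  S2->K: 30 × €1 = €30
  S3->K: 30 × €5 = €150
Total cost = €330.
S3 ships 30 of its 80, leaving 50.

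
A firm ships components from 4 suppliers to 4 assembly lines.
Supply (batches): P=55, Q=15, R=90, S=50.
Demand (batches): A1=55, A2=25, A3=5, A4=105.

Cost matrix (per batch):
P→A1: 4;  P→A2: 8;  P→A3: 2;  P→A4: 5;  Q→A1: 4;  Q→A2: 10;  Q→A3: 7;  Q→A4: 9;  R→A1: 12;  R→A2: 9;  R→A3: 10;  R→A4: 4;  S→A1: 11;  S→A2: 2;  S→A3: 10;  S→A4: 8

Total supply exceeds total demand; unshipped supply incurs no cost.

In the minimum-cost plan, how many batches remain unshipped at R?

0

Minimum-cost shipments:
  P->A1: 40 × 4 = 160
  P->A3: 5 × 2 = 10
  P->A4: 10 × 5 = 50
  Q->A1: 15 × 4 = 60
  R->A4: 90 × 4 = 360
  S->A2: 25 × 2 = 50
  S->A4: 5 × 8 = 40
Total cost = 730.
R ships 90 of its 90, leaving 0.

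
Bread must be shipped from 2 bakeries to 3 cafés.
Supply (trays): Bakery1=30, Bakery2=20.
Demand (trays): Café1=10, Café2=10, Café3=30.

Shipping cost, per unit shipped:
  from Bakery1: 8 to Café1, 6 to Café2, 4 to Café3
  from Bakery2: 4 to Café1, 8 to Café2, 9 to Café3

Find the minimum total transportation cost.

240

An optimal shipping plan:
  Bakery1 to Café3: 30 trays
  Bakery2 to Café1: 10 trays
  Bakery2 to Café2: 10 trays
Total cost = 240.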